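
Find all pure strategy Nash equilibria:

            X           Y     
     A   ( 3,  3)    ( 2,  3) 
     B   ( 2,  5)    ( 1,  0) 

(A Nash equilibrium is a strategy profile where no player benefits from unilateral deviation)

Nash equilibrium: (A, X), (A, Y)

Work:
Best responses:
  P1 vs X: payoffs [3, 2] → best response A (payoff 3)
  P1 vs Y: payoffs [2, 1] → best response A (payoff 2)
  P2 vs A: payoffs [3, 3] → best response X/Y (payoff 3)
  P2 vs B: payoffs [5, 0] → best response X (payoff 5)
Mutual best responses: (A,X), (A,Y) → Nash equilibria.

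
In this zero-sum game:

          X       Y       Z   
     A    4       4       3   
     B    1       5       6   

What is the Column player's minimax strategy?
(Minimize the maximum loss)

Column should play X, value = 4

Work:
Column player minimizes Row's maximum payoff:
Column X: max payoff to Row = 4
Column Y: max payoff to Row = 5
Column Z: max payoff to Row = 6
Minimum is 4, achieved by column X.
Minimax strategy: X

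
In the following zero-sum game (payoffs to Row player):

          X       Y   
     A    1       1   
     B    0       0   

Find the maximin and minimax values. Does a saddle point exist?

Maximin = 1, Minimax = 1, Saddle: True

Work:
Row minimums: [1, 0] → maximin = 1
Column maximums: [1, 1] → minimax = 1
Saddle point exists! Game value = 1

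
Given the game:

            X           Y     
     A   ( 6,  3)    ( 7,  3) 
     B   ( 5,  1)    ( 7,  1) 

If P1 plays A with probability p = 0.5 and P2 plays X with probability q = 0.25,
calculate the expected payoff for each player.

E[P1] = 6.625, E[P2] = 2.0

Work:
E[P1] = p·q·π₁(A,X) + p·(1-q)·π₁(A,Y) + (1-p)·q·π₁(B,X) + (1-p)·(1-q)·π₁(B,Y)
= 0.5·0.25·6 + 0.5·0.75·7 + 0.5·0.25·5 + 0.5·0.75·7
= 6.625

E[P2] = 2.0 (similar calculation)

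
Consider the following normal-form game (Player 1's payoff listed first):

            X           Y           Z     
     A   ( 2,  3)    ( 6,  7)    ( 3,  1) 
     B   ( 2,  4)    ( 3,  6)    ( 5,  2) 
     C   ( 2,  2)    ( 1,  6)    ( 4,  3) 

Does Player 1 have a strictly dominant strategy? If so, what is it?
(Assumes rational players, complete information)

No strictly dominant strategy exists for Player 1

Work:
A strategy strictly dominates another if it gives a strictly higher payoff against every opponent action. Compare each pair of P1's strategies column-by-column:
  A vs B: [2 vs 2, 6 vs 3, 3 vs 5] → A does not strictly dominate B (column X: 2 ≤ 2)
  A vs C: [2 vs 2, 6 vs 1, 3 vs 4] → A does not strictly dominate C (column X: 2 ≤ 2)
  B vs A: [2 vs 2, 3 vs 6, 5 vs 3] → B does not strictly dominate A (column X: 2 ≤ 2)
  B vs C: [2 vs 2, 3 vs 1, 5 vs 4] → B does not strictly dominate C (column X: 2 ≤ 2)
  C vs A: [2 vs 2, 1 vs 6, 4 vs 3] → C does not strictly dominate A (column X: 2 ≤ 2)
  C vs B: [2 vs 2, 1 vs 3, 4 vs 5] → C does not strictly dominate B (column X: 2 ≤ 2)
No single strategy strictly dominates all others → no strictly dominant strategy.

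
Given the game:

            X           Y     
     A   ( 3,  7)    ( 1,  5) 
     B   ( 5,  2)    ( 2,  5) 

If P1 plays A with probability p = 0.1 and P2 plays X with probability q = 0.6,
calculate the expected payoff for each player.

E[P1] = 3.64, E[P2] = 3.5

Work:
E[P1] = p·q·π₁(A,X) + p·(1-q)·π₁(A,Y) + (1-p)·q·π₁(B,X) + (1-p)·(1-q)·π₁(B,Y)
= 0.1·0.6·3 + 0.1·0.4·1 + 0.9·0.6·5 + 0.9·0.4·2
= 3.64

E[P2] = 3.5 (similar calculation)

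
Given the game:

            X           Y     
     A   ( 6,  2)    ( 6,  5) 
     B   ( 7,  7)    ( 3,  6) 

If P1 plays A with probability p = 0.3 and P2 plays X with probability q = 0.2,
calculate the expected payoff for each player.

E[P1] = 4.46, E[P2] = 5.66

Work:
E[P1] = p·q·π₁(A,X) + p·(1-q)·π₁(A,Y) + (1-p)·q·π₁(B,X) + (1-p)·(1-q)·π₁(B,Y)
= 0.3·0.2·6 + 0.3·0.8·6 + 0.7·0.2·7 + 0.7·0.8·3
= 4.46

E[P2] = 5.66 (similar calculation)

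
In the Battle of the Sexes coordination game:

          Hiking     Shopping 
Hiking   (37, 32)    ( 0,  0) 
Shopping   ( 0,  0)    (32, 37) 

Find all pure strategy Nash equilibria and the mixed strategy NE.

Pure NE: (Hiking, Hiking) and (Shopping, Shopping); Mixed NE: p = 0.5362, q = 0.4638

Work:
Check pure NE:
(Hiking, Hiking): (37, 32) - no unilateral deviation beneficial
(Shopping, Shopping): (32, 37) - no unilateral deviation beneficial
Mixed NE: P1 plays Hiking with p = 0.5362, P2 plays Hiking with q = 0.4638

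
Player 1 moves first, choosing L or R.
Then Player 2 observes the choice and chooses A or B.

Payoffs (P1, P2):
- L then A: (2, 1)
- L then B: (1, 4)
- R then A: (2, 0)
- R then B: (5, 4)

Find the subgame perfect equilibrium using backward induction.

P1 plays R, P2 plays B after L and B after R; Payoff (5, 4)

Work:
Backward induction:
After L: P2 chooses B → P1 gets 1
After R: P2 chooses B → P1 gets 5
P1 chooses R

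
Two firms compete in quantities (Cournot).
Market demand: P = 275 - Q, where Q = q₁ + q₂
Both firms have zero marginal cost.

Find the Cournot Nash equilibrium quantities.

q₁* = q₂* = 91.67; P* = 91.67

Work:
Profit: π_i = P·q_i = (a - q_i - q_j)·q_i
FOC: ∂π_i/∂q_i = a - 2q_i - q_j = 0
Reaction function: q_i = (275 - q_j)/2
Symmetry: q* = 275/3 = 91.67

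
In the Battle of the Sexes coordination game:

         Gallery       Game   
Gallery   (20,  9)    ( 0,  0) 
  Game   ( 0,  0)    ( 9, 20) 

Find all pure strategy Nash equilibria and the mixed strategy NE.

Pure NE: (Gallery, Gallery) and (Game, Game); Mixed NE: p = 0.6897, q = 0.3103

Work:
Check pure NE:
(Gallery, Gallery): (20, 9) - no unilateral deviation beneficial
(Game, Game): (9, 20) - no unilateral deviation beneficial
Mixed NE: P1 plays Gallery with p = 0.6897, P2 plays Gallery with q = 0.3103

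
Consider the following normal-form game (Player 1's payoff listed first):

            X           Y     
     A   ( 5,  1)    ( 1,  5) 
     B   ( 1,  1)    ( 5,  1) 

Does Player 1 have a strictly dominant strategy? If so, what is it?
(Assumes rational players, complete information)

No strictly dominant strategy exists for Player 1

Work:
A strategy strictly dominates another if it gives a strictly higher payoff against every opponent action. Compare each pair of P1's strategies column-by-column:
  A vs B: [5 vs 1, 1 vs 5] → A does not strictly dominate B (column Y: 1 ≤ 5)
  B vs A: [1 vs 5, 5 vs 1] → B does not strictly dominate A (column X: 1 ≤ 5)
No single strategy strictly dominates all others → no strictly dominant strategy.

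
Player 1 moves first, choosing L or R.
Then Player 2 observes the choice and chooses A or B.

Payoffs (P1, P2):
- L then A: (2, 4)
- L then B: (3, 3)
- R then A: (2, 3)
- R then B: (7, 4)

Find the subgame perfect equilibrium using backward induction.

P1 plays R, P2 plays A after L and B after R; Payoff (7, 4)

Work:
Backward induction:
After L: P2 chooses A → P1 gets 2
After R: P2 chooses B → P1 gets 7
P1 chooses R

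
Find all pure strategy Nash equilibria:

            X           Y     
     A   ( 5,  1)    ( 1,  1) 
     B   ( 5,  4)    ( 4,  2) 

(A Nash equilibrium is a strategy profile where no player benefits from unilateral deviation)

Nash equilibrium: (A, X), (B, X)

Work:
Best responses:
  P1 vs X: payoffs [5, 5] → best response A/B (payoff 5)
  P1 vs Y: payoffs [1, 4] → best response B (payoff 4)
  P2 vs A: payoffs [1, 1] → best response X/Y (payoff 1)
  P2 vs B: payoffs [4, 2] → best response X (payoff 4)
Mutual best responses: (A,X), (B,X) → Nash equilibria.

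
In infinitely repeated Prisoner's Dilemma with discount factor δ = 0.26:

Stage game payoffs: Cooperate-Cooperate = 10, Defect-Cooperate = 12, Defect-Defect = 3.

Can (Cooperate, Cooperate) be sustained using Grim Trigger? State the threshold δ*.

δ* = 0.2222; since δ = 0.26 ≥ 0.2222, cooperation can be sustained

Work:
For Grim Trigger:
Cooperate forever: 10/(1-δ)
Defect then punished: 12 + 3·δ/(1-δ)
Need: 10/(1-δ) ≥ 12 + 3·δ/(1-δ)
Solving: δ ≥ (T-R)/(T-P) = (12-10)/(12-3) = 0.2222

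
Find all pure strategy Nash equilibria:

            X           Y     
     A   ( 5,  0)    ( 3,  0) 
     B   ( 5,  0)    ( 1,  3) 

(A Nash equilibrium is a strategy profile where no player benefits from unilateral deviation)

Nash equilibrium: (A, X), (A, Y)

Work:
Best responses:
  P1 vs X: payoffs [5, 5] → best response A/B (payoff 5)
  P1 vs Y: payoffs [3, 1] → best response A (payoff 3)
  P2 vs A: payoffs [0, 0] → best response X/Y (payoff 0)
  P2 vs B: payoffs [0, 3] → best response Y (payoff 3)
Mutual best responses: (A,X), (A,Y) → Nash equilibria.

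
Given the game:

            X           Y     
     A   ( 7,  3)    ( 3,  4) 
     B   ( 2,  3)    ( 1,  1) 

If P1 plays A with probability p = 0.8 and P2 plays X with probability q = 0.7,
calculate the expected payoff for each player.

E[P1] = 4.98, E[P2] = 3.12

Work:
E[P1] = p·q·π₁(A,X) + p·(1-q)·π₁(A,Y) + (1-p)·q·π₁(B,X) + (1-p)·(1-q)·π₁(B,Y)
= 0.8·0.7·7 + 0.8·0.3·3 + 0.2·0.7·2 + 0.2·0.3·1
= 4.98

E[P2] = 3.12 (similar calculation)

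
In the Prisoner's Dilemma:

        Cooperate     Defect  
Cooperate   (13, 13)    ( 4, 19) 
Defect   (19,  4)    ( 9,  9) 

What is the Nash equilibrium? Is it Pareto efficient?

(Defect, Defect) is NE; not Pareto efficient

Work:
Defect dominates Cooperate for both players:
If P2 cooperates: Defect (19) > Cooperate (13)
If P2 defects: Defect (9) > Cooperate (4)
NE: (Defect, Defect) with payoff (9, 9)
But (Cooperate, Cooperate) = (13, 13) Pareto dominates (9, 9)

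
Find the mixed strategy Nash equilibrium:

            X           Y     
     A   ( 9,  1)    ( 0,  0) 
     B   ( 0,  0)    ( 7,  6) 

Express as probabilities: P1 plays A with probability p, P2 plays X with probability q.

p = 0.8571, q = 0.4375

Work:
Find probabilities that make opponent indifferent:
P2 chooses q to make P1 indifferent between A and B
P1 chooses p to make P2 indifferent between X and Y
Mixed NE: P1 plays (A: 0.8571, B: 0.1429), P2 plays (X: 0.4375, Y: 0.5625)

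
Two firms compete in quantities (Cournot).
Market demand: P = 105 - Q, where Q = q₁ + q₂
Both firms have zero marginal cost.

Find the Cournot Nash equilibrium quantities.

q₁* = q₂* = 35.0; P* = 35.0

Work:
Profit: π_i = P·q_i = (a - q_i - q_j)·q_i
FOC: ∂π_i/∂q_i = a - 2q_i - q_j = 0
Reaction function: q_i = (105 - q_j)/2
Symmetry: q* = 105/3 = 35.0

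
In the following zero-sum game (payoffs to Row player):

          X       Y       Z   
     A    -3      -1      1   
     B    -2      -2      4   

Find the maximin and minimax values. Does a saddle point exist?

Maximin = -2, Minimax = -2, Saddle: True

Work:
Row minimums: [-3, -2] → maximin = -2
Column maximums: [-2, -1, 4] → minimax = -2
Saddle point exists! Game value = -2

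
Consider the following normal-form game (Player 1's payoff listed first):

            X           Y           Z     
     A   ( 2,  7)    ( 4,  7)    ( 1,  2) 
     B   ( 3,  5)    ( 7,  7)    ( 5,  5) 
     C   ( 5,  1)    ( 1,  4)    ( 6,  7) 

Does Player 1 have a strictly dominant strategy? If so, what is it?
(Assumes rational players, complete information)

No strictly dominant strategy exists for Player 1

Work:
A strategy strictly dominates another if it gives a strictly higher payoff against every opponent action. Compare each pair of P1's strategies column-by-column:
  A vs B: [2 vs 3, 4 vs 7, 1 vs 5] → A does not strictly dominate B (column X: 2 ≤ 3)
  A vs C: [2 vs 5, 4 vs 1, 1 vs 6] → A does not strictly dominate C (column X: 2 ≤ 5)
  B vs A: [3 vs 2, 7 vs 4, 5 vs 1] → B strictly dominates A
  B vs C: [3 vs 5, 7 vs 1, 5 vs 6] → B does not strictly dominate C (column X: 3 ≤ 5)
  C vs A: [5 vs 2, 1 vs 4, 6 vs 1] → C does not strictly dominate A (column Y: 1 ≤ 4)
  C vs B: [5 vs 3, 1 vs 7, 6 vs 5] → C does not strictly dominate B (column Y: 1 ≤ 7)
No single strategy strictly dominates all others → no strictly dominant strategy.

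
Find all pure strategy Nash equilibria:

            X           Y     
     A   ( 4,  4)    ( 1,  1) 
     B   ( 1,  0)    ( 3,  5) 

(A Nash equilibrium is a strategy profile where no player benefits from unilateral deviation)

Nash equilibrium: (A, X), (B, Y)

Work:
Best responses:
  P1 vs X: payoffs [4, 1] → best response A (payoff 4)
  P1 vs Y: payoffs [1, 3] → best response B (payoff 3)
  P2 vs A: payoffs [4, 1] → best response X (payoff 4)
  P2 vs B: payoffs [0, 5] → best response Y (payoff 5)
Mutual best responses: (A,X), (B,Y) → Nash equilibria.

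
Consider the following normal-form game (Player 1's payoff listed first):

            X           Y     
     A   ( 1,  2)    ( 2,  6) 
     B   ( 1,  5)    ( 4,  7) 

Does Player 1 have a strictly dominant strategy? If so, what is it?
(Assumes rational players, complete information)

No strictly dominant strategy exists for Player 1

Work:
A strategy strictly dominates another if it gives a strictly higher payoff against every opponent action. Compare each pair of P1's strategies column-by-column:
  A vs B: [1 vs 1, 2 vs 4] → A does not strictly dominate B (column X: 1 ≤ 1)
  B vs A: [1 vs 1, 4 vs 2] → B does not strictly dominate A (column X: 1 ≤ 1)
No single strategy strictly dominates all others → no strictly dominant strategy.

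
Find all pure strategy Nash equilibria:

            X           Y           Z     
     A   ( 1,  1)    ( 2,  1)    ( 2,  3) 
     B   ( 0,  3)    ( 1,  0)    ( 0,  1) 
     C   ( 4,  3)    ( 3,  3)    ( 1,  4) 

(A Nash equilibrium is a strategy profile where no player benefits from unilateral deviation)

Nash equilibrium: (A, Z)

Work:
Best responses:
  P1 vs X: payoffs [1, 0, 4] → best response C (payoff 4)
  P1 vs Y: payoffs [2, 1, 3] → best response C (payoff 3)
  P1 vs Z: payoffs [2, 0, 1] → best response A (payoff 2)
  P2 vs A: payoffs [1, 1, 3] → best response Z (payoff 3)
  P2 vs B: payoffs [3, 0, 1] → best response X (payoff 3)
  P2 vs C: payoffs [3, 3, 4] → best response Z (payoff 4)
Mutual best responses: (A,Z) → Nash equilibria.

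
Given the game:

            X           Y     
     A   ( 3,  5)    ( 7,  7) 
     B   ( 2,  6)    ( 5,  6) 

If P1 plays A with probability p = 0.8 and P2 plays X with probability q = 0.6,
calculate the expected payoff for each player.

E[P1] = 4.32, E[P2] = 5.84

Work:
E[P1] = p·q·π₁(A,X) + p·(1-q)·π₁(A,Y) + (1-p)·q·π₁(B,X) + (1-p)·(1-q)·π₁(B,Y)
= 0.8·0.6·3 + 0.8·0.4·7 + 0.2·0.6·2 + 0.2·0.4·5
= 4.32

E[P2] = 5.84 (similar calculation)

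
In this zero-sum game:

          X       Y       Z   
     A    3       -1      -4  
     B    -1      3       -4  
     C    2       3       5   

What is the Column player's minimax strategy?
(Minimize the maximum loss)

Column should play X or Y (all achieve the minimum), value = 3

Work:
Column player minimizes Row's maximum payoff:
Column X: max payoff to Row = 3
Column Y: max payoff to Row = 3
Column Z: max payoff to Row = 5
Minimum is 3, achieved by columns X, Y (tied).
Each of X or Y is a minimax strategy.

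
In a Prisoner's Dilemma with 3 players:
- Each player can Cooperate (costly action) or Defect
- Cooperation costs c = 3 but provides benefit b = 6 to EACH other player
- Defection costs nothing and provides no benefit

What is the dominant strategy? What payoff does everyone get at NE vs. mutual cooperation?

Dominant: Defect; NE payoff = 0; Coop payoff = 9

Work:
Defect dominates (saves cost c = 3, benefit to others is external)
NE: All defect → everyone gets 0
If all cooperate: each receives (2)×6 - 3 = 9
Social dilemma: 9 > 0 but NE gives 0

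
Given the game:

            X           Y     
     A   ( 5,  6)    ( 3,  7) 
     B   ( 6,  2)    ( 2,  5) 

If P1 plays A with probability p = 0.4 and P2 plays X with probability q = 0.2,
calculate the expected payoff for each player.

E[P1] = 3.04, E[P2] = 5.36

Work:
E[P1] = p·q·π₁(A,X) + p·(1-q)·π₁(A,Y) + (1-p)·q·π₁(B,X) + (1-p)·(1-q)·π₁(B,Y)
= 0.4·0.2·5 + 0.4·0.8·3 + 0.6·0.2·6 + 0.6·0.8·2
= 3.04

E[P2] = 5.36 (similar calculation)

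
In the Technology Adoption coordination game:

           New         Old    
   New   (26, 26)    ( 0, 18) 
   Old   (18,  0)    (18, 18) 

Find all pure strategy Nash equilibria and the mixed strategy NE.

Pure NE: (New, New) and (Old, Old); Mixed NE: p = 0.6923, q = 0.6923

Work:
Check pure NE:
(New, New): (26, 26) - no unilateral deviation beneficial
(Old, Old): (18, 18) - no unilateral deviation beneficial
Mixed NE: P1 plays New with p = 0.6923, P2 plays New with q = 0.6923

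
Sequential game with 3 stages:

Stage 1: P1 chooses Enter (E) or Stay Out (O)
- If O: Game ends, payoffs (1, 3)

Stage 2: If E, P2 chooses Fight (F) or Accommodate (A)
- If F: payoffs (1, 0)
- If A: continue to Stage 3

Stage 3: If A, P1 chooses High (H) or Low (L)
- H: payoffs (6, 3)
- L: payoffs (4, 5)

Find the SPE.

SPE: (E, A, H); Outcome (6, 3)

Work:
Stage 3: P1 chooses H (6 vs 4)
Stage 2: P2: F->0, A->3 (anticipating H). Choose A
Stage 1: P1: O->1, E->6 (anticipating A, H). Choose E
SPE path: E -> A -> H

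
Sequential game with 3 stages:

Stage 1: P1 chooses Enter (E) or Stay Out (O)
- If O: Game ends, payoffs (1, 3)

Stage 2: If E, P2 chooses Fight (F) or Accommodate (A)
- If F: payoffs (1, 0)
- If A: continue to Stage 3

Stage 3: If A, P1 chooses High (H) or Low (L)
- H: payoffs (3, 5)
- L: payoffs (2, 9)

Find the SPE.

SPE: (E, A, H); Outcome (3, 5)

Work:
Stage 3: P1 chooses H (3 vs 2)
Stage 2: P2: F->0, A->5 (anticipating H). Choose A
Stage 1: P1: O->1, E->3 (anticipating A, H). Choose E
SPE path: E -> A -> H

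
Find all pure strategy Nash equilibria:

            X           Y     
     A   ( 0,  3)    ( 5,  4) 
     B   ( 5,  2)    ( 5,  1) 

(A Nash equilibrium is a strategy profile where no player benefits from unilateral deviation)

Nash equilibrium: (A, Y), (B, X)

Work:
Best responses:
  P1 vs X: payoffs [0, 5] → best response B (payoff 5)
  P1 vs Y: payoffs [5, 5] → best response A/B (payoff 5)
  P2 vs A: payoffs [3, 4] → best response Y (payoff 4)
  P2 vs B: payoffs [2, 1] → best response X (payoff 2)
Mutual best responses: (A,Y), (B,X) → Nash equilibria.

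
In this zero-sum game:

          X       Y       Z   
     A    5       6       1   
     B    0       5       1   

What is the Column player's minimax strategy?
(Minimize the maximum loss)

Column should play Z, value = 1

Work:
Column player minimizes Row's maximum payoff:
Column X: max payoff to Row = 5
Column Y: max payoff to Row = 6
Column Z: max payoff to Row = 1
Minimum is 1, achieved by column Z.
Minimax strategy: Z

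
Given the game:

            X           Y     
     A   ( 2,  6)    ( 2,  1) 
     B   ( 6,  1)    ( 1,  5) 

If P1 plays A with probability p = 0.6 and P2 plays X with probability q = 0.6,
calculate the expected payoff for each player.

E[P1] = 2.8, E[P2] = 3.44

Work:
E[P1] = p·q·π₁(A,X) + p·(1-q)·π₁(A,Y) + (1-p)·q·π₁(B,X) + (1-p)·(1-q)·π₁(B,Y)
= 0.6·0.6·2 + 0.6·0.4·2 + 0.4·0.6·6 + 0.4·0.4·1
= 2.8

E[P2] = 3.44 (similar calculation)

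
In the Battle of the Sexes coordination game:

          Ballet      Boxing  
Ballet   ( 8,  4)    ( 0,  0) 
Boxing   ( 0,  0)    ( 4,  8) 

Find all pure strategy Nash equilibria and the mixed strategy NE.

Pure NE: (Ballet, Ballet) and (Boxing, Boxing); Mixed NE: p = 0.6667, q = 0.3333

Work:
Check pure NE:
(Ballet, Ballet): (8, 4) - no unilateral deviation beneficial
(Boxing, Boxing): (4, 8) - no unilateral deviation beneficial
Mixed NE: P1 plays Ballet with p = 0.6667, P2 plays Ballet with q = 0.3333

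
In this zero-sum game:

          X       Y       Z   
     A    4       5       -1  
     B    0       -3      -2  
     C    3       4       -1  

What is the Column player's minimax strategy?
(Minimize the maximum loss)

Column should play Z, value = -1

Work:
Column player minimizes Row's maximum payoff:
Column X: max payoff to Row = 4
Column Y: max payoff to Row = 5
Column Z: max payoff to Row = -1
Minimum is -1, achieved by column Z.
Minimax strategy: Z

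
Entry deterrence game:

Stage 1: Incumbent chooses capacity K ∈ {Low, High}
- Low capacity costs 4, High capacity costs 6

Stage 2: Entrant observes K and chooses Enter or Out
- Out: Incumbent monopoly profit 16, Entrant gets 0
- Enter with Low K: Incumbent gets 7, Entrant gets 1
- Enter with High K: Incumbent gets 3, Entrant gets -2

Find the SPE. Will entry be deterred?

SPE: (High, Enter|Low, Out|High); Entry deterred. Incumbent net profit = 10

Work:
After Low K: Entrant enters (1 > 0)
After High K: Entrant stays out (-2 < 0)
Incumbent: Low → 7−4=3, High → 16−6=10
Incumbent chooses High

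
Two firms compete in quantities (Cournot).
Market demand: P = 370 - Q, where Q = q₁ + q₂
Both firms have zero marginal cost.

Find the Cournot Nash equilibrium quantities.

q₁* = q₂* = 123.33; P* = 123.33

Work:
Profit: π_i = P·q_i = (a - q_i - q_j)·q_i
FOC: ∂π_i/∂q_i = a - 2q_i - q_j = 0
Reaction function: q_i = (370 - q_j)/2
Symmetry: q* = 370/3 = 123.33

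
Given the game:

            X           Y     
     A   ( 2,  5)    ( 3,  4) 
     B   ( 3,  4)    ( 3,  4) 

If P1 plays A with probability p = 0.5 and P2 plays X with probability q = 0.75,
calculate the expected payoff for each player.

E[P1] = 2.625, E[P2] = 4.375

Work:
E[P1] = p·q·π₁(A,X) + p·(1-q)·π₁(A,Y) + (1-p)·q·π₁(B,X) + (1-p)·(1-q)·π₁(B,Y)
= 0.5·0.75·2 + 0.5·0.25·3 + 0.5·0.75·3 + 0.5·0.25·3
= 2.625

E[P2] = 4.375 (similar calculation)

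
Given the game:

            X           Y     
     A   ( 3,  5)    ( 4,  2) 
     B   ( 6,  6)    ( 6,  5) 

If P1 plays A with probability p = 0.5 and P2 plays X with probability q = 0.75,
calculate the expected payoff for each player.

E[P1] = 4.625, E[P2] = 5.0

Work:
E[P1] = p·q·π₁(A,X) + p·(1-q)·π₁(A,Y) + (1-p)·q·π₁(B,X) + (1-p)·(1-q)·π₁(B,Y)
= 0.5·0.75·3 + 0.5·0.25·4 + 0.5·0.75·6 + 0.5·0.25·6
= 4.625

E[P2] = 5.0 (similar calculation)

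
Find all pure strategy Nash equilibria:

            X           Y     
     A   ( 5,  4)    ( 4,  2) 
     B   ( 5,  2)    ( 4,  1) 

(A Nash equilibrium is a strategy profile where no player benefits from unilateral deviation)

Nash equilibrium: (A, X), (B, X)

Work:
Best responses:
  P1 vs X: payoffs [5, 5] → best response A/B (payoff 5)
  P1 vs Y: payoffs [4, 4] → best response A/B (payoff 4)
  P2 vs A: payoffs [4, 2] → best response X (payoff 4)
  P2 vs B: payoffs [2, 1] → best response X (payoff 2)
Mutual best responses: (A,X), (B,X) → Nash equilibria.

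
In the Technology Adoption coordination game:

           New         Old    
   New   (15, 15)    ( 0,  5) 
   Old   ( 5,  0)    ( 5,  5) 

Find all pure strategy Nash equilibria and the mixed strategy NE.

Pure NE: (New, New) and (Old, Old); Mixed NE: p = 0.3333, q = 0.3333

Work:
Check pure NE:
(New, New): (15, 15) - no unilateral deviation beneficial
(Old, Old): (5, 5) - no unilateral deviation beneficial
Mixed NE: P1 plays New with p = 0.3333, P2 plays New with q = 0.3333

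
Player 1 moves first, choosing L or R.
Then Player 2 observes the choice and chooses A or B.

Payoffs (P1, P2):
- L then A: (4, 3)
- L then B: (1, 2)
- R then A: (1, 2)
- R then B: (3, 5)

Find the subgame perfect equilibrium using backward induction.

P1 plays L, P2 plays A after L and B after R; Payoff (4, 3)

Work:
Backward induction:
After L: P2 chooses A → P1 gets 4
After R: P2 chooses B → P1 gets 3
P1 chooses L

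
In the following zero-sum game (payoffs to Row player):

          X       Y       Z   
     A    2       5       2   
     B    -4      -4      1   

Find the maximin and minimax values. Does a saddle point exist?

Maximin = 2, Minimax = 2, Saddle: True

Work:
Row minimums: [2, -4] → maximin = 2
Column maximums: [2, 5, 2] → minimax = 2
Saddle point exists! Game value = 2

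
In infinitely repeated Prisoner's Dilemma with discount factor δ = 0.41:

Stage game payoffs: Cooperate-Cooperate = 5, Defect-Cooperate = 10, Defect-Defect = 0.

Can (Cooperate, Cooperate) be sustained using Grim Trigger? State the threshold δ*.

δ* = 0.5; since δ = 0.41 < 0.5, cooperation cannot be sustained

Work:
For Grim Trigger:
Cooperate forever: 5/(1-δ)
Defect then punished: 10 + 0·δ/(1-δ)
Need: 5/(1-δ) ≥ 10 + 0·δ/(1-δ)
Solving: δ ≥ (T-R)/(T-P) = (10-5)/(10-0) = 0.5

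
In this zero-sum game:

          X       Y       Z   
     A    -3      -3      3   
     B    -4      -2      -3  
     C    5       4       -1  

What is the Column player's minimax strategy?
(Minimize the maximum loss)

Column should play Z, value = 3

Work:
Column player minimizes Row's maximum payoff:
Column X: max payoff to Row = 5
Column Y: max payoff to Row = 4
Column Z: max payoff to Row = 3
Minimum is 3, achieved by column Z.
Minimax strategy: Z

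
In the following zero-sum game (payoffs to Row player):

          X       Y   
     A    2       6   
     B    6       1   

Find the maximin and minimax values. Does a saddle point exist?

Maximin = 2, Minimax = 6, Saddle: False

Work:
Row minimums: [2, 1] → maximin = 2
Column maximums: [6, 6] → minimax = 6
No saddle point (maximin ≠ minimax). Mixed strategy needed.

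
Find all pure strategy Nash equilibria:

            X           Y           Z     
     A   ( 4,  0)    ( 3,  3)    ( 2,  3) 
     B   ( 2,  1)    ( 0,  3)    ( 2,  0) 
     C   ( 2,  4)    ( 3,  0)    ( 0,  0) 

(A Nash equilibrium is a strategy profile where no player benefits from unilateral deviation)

Nash equilibrium: (A, Y), (A, Z)

Work:
Best responses:
  P1 vs X: payoffs [4, 2, 2] → best response A (payoff 4)
  P1 vs Y: payoffs [3, 0, 3] → best response A/C (payoff 3)
  P1 vs Z: payoffs [2, 2, 0] → best response A/B (payoff 2)
  P2 vs A: payoffs [0, 3, 3] → best response Y/Z (payoff 3)
  P2 vs B: payoffs [1, 3, 0] → best response Y (payoff 3)
  P2 vs C: payoffs [4, 0, 0] → best response X (payoff 4)
Mutual best responses: (A,Y), (A,Z) → Nash equilibria.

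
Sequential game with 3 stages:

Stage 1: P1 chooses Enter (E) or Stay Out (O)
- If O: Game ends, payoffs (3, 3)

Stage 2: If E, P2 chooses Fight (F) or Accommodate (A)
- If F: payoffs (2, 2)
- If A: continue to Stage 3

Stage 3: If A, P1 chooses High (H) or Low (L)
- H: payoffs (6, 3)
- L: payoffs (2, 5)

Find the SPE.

SPE: (E, A, H); Outcome (6, 3)

Work:
Stage 3: P1 chooses H (6 vs 2)
Stage 2: P2: F->2, A->3 (anticipating H). Choose A
Stage 1: P1: O->3, E->6 (anticipating A, H). Choose E
SPE path: E -> A -> H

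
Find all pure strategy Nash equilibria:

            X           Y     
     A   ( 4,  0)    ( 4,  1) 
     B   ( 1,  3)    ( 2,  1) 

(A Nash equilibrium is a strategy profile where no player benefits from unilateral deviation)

Nash equilibrium: (A, Y)

Work:
Best responses:
  P1 vs X: payoffs [4, 1] → best response A (payoff 4)
  P1 vs Y: payoffs [4, 2] → best response A (payoff 4)
  P2 vs A: payoffs [0, 1] → best response Y (payoff 1)
  P2 vs B: payoffs [3, 1] → best response X (payoff 3)
Mutual best responses: (A,Y) → Nash equilibria.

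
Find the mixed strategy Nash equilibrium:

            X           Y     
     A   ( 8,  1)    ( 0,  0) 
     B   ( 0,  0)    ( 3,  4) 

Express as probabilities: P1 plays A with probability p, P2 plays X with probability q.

p = 0.8, q = 0.2727

Work:
Find probabilities that make opponent indifferent:
P2 chooses q to make P1 indifferent between A and B
P1 chooses p to make P2 indifferent between X and Y
Mixed NE: P1 plays (A: 0.8, B: 0.2), P2 plays (X: 0.2727, Y: 0.7273)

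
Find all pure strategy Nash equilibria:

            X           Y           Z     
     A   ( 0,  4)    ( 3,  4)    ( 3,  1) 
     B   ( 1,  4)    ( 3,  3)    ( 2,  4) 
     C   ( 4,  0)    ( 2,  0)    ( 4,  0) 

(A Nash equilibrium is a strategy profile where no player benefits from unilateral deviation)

Nash equilibrium: (A, Y), (C, X), (C, Z)

Work:
Best responses:
  P1 vs X: payoffs [0, 1, 4] → best response C (payoff 4)
  P1 vs Y: payoffs [3, 3, 2] → best response A/B (payoff 3)
  P1 vs Z: payoffs [3, 2, 4] → best response C (payoff 4)
  P2 vs A: payoffs [4, 4, 1] → best response X/Y (payoff 4)
  P2 vs B: payoffs [4, 3, 4] → best response X/Z (payoff 4)
  P2 vs C: payoffs [0, 0, 0] → best response X/Y/Z (payoff 0)
Mutual best responses: (A,Y), (C,X), (C,Z) → Nash equilibria.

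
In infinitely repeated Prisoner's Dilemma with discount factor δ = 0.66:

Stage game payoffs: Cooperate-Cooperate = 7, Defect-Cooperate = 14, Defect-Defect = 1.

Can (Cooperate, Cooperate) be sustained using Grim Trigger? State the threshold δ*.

δ* = 0.5385; since δ = 0.66 ≥ 0.5385, cooperation can be sustained

Work:
For Grim Trigger:
Cooperate forever: 7/(1-δ)
Defect then punished: 14 + 1·δ/(1-δ)
Need: 7/(1-δ) ≥ 14 + 1·δ/(1-δ)
Solving: δ ≥ (T-R)/(T-P) = (14-7)/(14-1) = 0.5385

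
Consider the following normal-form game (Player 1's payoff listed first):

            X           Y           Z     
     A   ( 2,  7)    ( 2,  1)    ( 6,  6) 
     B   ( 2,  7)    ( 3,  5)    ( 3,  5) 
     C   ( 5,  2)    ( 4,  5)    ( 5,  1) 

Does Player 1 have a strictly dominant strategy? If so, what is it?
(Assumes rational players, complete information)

No strictly dominant strategy exists for Player 1

Work:
A strategy strictly dominates another if it gives a strictly higher payoff against every opponent action. Compare each pair of P1's strategies column-by-column:
  A vs B: [2 vs 2, 2 vs 3, 6 vs 3] → A does not strictly dominate B (column X: 2 ≤ 2)
  A vs C: [2 vs 5, 2 vs 4, 6 vs 5] → A does not strictly dominate C (column X: 2 ≤ 5)
  B vs A: [2 vs 2, 3 vs 2, 3 vs 6] → B does not strictly dominate A (column X: 2 ≤ 2)
  B vs C: [2 vs 5, 3 vs 4, 3 vs 5] → B does not strictly dominate C (column X: 2 ≤ 5)
  C vs A: [5 vs 2, 4 vs 2, 5 vs 6] → C does not strictly dominate A (column Z: 5 ≤ 6)
  C vs B: [5 vs 2, 4 vs 3, 5 vs 3] → C strictly dominates B
No single strategy strictly dominates all others → no strictly dominant strategy.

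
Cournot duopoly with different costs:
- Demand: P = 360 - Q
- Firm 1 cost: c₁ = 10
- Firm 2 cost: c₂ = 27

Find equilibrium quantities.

q₁* = 122.33, q₂* = 105.33

Work:
Reaction: q₁ = (360 - 10 - q₂)/2
Reaction: q₂ = (360 - 27 - q₁)/2
Solve simultaneously:
q₁* = (360 - 2×10 + 27)/3 = 122.33
q₂* = (360 - 2×27 + 10)/3 = 105.33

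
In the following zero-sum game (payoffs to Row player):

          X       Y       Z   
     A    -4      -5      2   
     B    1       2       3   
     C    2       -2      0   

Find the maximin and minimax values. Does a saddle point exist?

Maximin = 1, Minimax = 2, Saddle: False

Work:
Row minimums: [-5, 1, -2] → maximin = 1
Column maximums: [2, 2, 3] → minimax = 2
No saddle point (maximin ≠ minimax). Mixed strategy needed.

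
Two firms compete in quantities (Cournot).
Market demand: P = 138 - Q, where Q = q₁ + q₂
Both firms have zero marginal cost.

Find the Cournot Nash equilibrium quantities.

q₁* = q₂* = 46.0; P* = 46.0

Work:
Profit: π_i = P·q_i = (a - q_i - q_j)·q_i
FOC: ∂π_i/∂q_i = a - 2q_i - q_j = 0
Reaction function: q_i = (138 - q_j)/2
Symmetry: q* = 138/3 = 46.0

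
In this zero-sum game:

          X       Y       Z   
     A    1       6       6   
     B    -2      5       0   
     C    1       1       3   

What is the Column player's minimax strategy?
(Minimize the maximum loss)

Column should play X, value = 1

Work:
Column player minimizes Row's maximum payoff:
Column X: max payoff to Row = 1
Column Y: max payoff to Row = 6
Column Z: max payoff to Row = 6
Minimum is 1, achieved by column X.
Minimax strategy: X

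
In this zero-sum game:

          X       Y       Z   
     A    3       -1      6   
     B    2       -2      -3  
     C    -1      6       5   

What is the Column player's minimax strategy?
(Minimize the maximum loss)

Column should play X, value = 3

Work:
Column player minimizes Row's maximum payoff:
Column X: max payoff to Row = 3
Column Y: max payoff to Row = 6
Column Z: max payoff to Row = 6
Minimum is 3, achieved by column X.
Minimax strategy: X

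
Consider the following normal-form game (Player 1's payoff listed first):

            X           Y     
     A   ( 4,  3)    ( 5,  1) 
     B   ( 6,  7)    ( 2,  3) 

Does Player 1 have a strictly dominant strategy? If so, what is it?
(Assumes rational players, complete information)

No strictly dominant strategy exists for Player 1

Work:
A strategy strictly dominates another if it gives a strictly higher payoff against every opponent action. Compare each pair of P1's strategies column-by-column:
  A vs B: [4 vs 6, 5 vs 2] → A does not strictly dominate B (column X: 4 ≤ 6)
  B vs A: [6 vs 4, 2 vs 5] → B does not strictly dominate A (column Y: 2 ≤ 5)
No single strategy strictly dominates all others → no strictly dominant strategy.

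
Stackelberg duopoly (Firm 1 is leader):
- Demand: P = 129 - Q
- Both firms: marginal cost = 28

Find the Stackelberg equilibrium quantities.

q₁* (leader) = 50.5, q₂* (follower) = 25.25

Work:
Follower's reaction: q₂ = (a - c - q₁)/2
Leader substitutes: π₁ = q₁·(a - q₁ - (a-c-q₁)/2 - c)
FOC: q₁* = (129 - 28)/2 = 50.50
Then: q₂* = (129 - 28 - 50.5)/2 = 25.25
Leader has first-mover advantage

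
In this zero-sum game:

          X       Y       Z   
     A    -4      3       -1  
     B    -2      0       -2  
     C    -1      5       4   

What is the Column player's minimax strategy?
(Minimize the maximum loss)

Column should play X, value = -1

Work:
Column player minimizes Row's maximum payoff:
Column X: max payoff to Row = -1
Column Y: max payoff to Row = 5
Column Z: max payoff to Row = 4
Minimum is -1, achieved by column X.
Minimax strategy: X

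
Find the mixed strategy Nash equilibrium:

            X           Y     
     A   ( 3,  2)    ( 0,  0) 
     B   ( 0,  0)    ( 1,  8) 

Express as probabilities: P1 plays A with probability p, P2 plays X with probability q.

p = 0.8, q = 0.25

Work:
Find probabilities that make opponent indifferent:
P2 chooses q to make P1 indifferent between A and B
P1 chooses p to make P2 indifferent between X and Y
Mixed NE: P1 plays (A: 0.8, B: 0.2), P2 plays (X: 0.25, Y: 0.75)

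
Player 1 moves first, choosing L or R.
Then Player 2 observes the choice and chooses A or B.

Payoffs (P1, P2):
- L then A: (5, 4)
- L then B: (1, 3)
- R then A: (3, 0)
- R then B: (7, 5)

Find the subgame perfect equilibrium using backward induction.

P1 plays R, P2 plays A after L and B after R; Payoff (7, 5)

Work:
Backward induction:
After L: P2 chooses A → P1 gets 5
After R: P2 chooses B → P1 gets 7
P1 chooses R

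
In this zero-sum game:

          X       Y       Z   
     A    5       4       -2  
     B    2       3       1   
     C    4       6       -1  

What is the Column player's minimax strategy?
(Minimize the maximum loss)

Column should play Z, value = 1

Work:
Column player minimizes Row's maximum payoff:
Column X: max payoff to Row = 5
Column Y: max payoff to Row = 6
Column Z: max payoff to Row = 1
Minimum is 1, achieved by column Z.
Minimax strategy: Z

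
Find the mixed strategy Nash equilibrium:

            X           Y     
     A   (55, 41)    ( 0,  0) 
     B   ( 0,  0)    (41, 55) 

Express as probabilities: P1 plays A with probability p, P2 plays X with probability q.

p = 0.5729, q = 0.4271

Work:
Find probabilities that make opponent indifferent:
P2 chooses q to make P1 indifferent between A and B
P1 chooses p to make P2 indifferent between X and Y
Mixed NE: P1 plays (A: 0.5729, B: 0.4271), P2 plays (X: 0.4271, Y: 0.5729)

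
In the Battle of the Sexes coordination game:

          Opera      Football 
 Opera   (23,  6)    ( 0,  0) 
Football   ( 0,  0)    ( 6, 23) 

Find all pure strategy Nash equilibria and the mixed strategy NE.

Pure NE: (Opera, Opera) and (Football, Football); Mixed NE: p = 0.7931, q = 0.2069

Work:
Check pure NE:
(Opera, Opera): (23, 6) - no unilateral deviation beneficial
(Football, Football): (6, 23) - no unilateral deviation beneficial
Mixed NE: P1 plays Opera with p = 0.7931, P2 plays Opera with q = 0.2069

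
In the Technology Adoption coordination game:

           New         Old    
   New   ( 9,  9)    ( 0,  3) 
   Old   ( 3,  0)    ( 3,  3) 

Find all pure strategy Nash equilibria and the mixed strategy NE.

Pure NE: (New, New) and (Old, Old); Mixed NE: p = 0.3333, q = 0.3333

Work:
Check pure NE:
(New, New): (9, 9) - no unilateral deviation beneficial
(Old, Old): (3, 3) - no unilateral deviation beneficial
Mixed NE: P1 plays New with p = 0.3333, P2 plays New with q = 0.3333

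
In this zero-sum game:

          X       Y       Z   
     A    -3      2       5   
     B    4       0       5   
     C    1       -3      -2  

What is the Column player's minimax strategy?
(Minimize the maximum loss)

Column should play Y, value = 2

Work:
Column player minimizes Row's maximum payoff:
Column X: max payoff to Row = 4
Column Y: max payoff to Row = 2
Column Z: max payoff to Row = 5
Minimum is 2, achieved by column Y.
Minimax strategy: Y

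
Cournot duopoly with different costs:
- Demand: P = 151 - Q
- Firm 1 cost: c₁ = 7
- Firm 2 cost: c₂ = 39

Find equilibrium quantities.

q₁* = 58.67, q₂* = 26.67

Work:
Reaction: q₁ = (151 - 7 - q₂)/2
Reaction: q₂ = (151 - 39 - q₁)/2
Solve simultaneously:
q₁* = (151 - 2×7 + 39)/3 = 58.67
q₂* = (151 - 2×39 + 7)/3 = 26.67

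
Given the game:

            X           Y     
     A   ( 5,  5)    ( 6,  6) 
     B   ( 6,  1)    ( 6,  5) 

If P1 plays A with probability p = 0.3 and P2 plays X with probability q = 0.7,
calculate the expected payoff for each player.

E[P1] = 5.79, E[P2] = 3.13

Work:
E[P1] = p·q·π₁(A,X) + p·(1-q)·π₁(A,Y) + (1-p)·q·π₁(B,X) + (1-p)·(1-q)·π₁(B,Y)
= 0.3·0.7·5 + 0.3·0.3·6 + 0.7·0.7·6 + 0.7·0.3·6
= 5.79

E[P2] = 3.13 (similar calculation)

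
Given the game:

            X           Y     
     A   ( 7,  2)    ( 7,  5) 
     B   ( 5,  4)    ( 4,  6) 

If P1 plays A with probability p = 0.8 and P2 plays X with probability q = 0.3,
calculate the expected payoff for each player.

E[P1] = 6.46, E[P2] = 4.36

Work:
E[P1] = p·q·π₁(A,X) + p·(1-q)·π₁(A,Y) + (1-p)·q·π₁(B,X) + (1-p)·(1-q)·π₁(B,Y)
= 0.8·0.3·7 + 0.8·0.7·7 + 0.2·0.3·5 + 0.2·0.7·4
= 6.46

E[P2] = 4.36 (similar calculation)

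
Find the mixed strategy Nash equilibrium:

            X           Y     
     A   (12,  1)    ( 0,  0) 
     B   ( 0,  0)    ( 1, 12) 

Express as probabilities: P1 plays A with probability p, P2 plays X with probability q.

p = 0.9231, q = 0.0769

Work:
Find probabilities that make opponent indifferent:
P2 chooses q to make P1 indifferent between A and B
P1 chooses p to make P2 indifferent between X and Y
Mixed NE: P1 plays (A: 0.9231, B: 0.0769), P2 plays (X: 0.0769, Y: 0.9231)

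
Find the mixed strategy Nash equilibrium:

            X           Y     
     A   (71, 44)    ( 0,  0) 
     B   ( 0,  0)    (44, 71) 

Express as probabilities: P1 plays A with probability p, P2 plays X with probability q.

p = 0.6174, q = 0.3826

Work:
Find probabilities that make opponent indifferent:
P2 chooses q to make P1 indifferent between A and B
P1 chooses p to make P2 indifferent between X and Y
Mixed NE: P1 plays (A: 0.6174, B: 0.3826), P2 plays (X: 0.3826, Y: 0.6174)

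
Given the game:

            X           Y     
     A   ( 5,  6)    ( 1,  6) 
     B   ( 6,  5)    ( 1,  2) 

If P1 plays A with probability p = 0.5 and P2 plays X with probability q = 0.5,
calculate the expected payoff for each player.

E[P1] = 3.25, E[P2] = 4.75

Work:
E[P1] = p·q·π₁(A,X) + p·(1-q)·π₁(A,Y) + (1-p)·q·π₁(B,X) + (1-p)·(1-q)·π₁(B,Y)
= 0.5·0.5·5 + 0.5·0.5·1 + 0.5·0.5·6 + 0.5·0.5·1
= 3.25

E[P2] = 4.75 (similar calculation)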